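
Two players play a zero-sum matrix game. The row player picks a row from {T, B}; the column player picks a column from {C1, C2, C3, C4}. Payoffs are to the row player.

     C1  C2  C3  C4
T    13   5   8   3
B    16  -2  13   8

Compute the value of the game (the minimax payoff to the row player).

Row minima: T → 3, B → -2; maximin = 3.
Column maxima: C1 → 16, C2 → 5, C3 → 13, C4 → 8; minimax = 5.
3 ≠ 5, so there is no saddle point; optimal play is mixed.
C1 is strictly dominated by C2 (it gives the row player strictly more in every row), so the column player never plays it.
C3 is strictly dominated by C2 (it gives the row player strictly more in every row), so the column player never plays it.
On the remaining 2×2 (T, B vs C2, C4):
Let the row player play T with probability p. Expected payoff against C2: 5p + (-2)(1−p) = 7p − 2; against C4: 3p + 8(1−p) = −5p + 8.
Setting these equal: 7p − 2 = −5p + 8 ⇒ 12p = 10 ⇒ p = 5/6, and the value is (7)·(5/6) − 2 = 23/6.
For the column player: with q = P(C2), equating T's and B's payoffs gives 2q + 3 = −10q + 8 ⇒ q = 5/12.

23/6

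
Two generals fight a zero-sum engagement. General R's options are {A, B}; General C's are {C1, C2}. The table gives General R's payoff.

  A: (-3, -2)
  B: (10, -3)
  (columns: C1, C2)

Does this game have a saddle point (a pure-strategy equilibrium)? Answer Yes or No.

Row minima: A → -3, B → -3; maximin = -3.
Column maxima: C1 → 10, C2 → -2; minimax = -2.
-3 ≠ -2, so no pure-strategy equilibrium exists.

No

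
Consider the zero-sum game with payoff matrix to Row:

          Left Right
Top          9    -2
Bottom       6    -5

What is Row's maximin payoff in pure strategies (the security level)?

Row minima: Top → -2, Bottom → -5.
The best of these is -2.

-2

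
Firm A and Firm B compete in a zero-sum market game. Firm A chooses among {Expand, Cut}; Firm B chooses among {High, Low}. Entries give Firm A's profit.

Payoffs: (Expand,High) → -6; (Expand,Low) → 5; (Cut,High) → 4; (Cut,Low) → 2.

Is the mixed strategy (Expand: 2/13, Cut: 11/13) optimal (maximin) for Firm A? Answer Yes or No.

Against High this mix gives (2/13)·(-6) + (11/13)·4 = 32/13.
Against Low this mix gives (2/13)·5 + (11/13)·2 = 32/13.
All of Firm B's active replies (High, Low) yield 32/13, and no column does worse for Firm A. The mix makes Firm B indifferent and guarantees 32/13, so it is optimal.

Yes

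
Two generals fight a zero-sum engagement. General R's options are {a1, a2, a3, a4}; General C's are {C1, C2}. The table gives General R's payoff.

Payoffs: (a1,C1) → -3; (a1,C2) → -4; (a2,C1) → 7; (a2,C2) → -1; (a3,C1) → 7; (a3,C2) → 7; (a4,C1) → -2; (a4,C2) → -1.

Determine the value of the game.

7

Row minima: a1 → -4, a2 → -1, a3 → 7, a4 → -2; maximin = 7.
Column maxima: C1 → 7, C2 → 7; minimax = 7.
Since maximin = minimax = 7, there is a saddle point and the value is 7.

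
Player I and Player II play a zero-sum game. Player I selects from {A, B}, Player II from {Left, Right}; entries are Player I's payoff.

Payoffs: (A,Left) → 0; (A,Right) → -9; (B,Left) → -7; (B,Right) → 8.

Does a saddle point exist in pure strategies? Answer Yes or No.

No

Row minima: A → -9, B → -7; maximin = -7.
Column maxima: Left → 0, Right → 8; minimax = 0.
-7 ≠ 0, so no pure-strategy equilibrium exists.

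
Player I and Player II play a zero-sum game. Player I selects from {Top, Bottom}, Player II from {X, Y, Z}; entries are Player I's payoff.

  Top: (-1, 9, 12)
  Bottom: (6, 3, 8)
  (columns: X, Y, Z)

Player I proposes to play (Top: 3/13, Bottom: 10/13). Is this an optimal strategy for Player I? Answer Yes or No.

Yes

Against X this mix gives (3/13)·(-1) + (10/13)·6 = 57/13.
Against Y this mix gives (3/13)·9 + (10/13)·3 = 57/13.
Against Z this mix gives (3/13)·12 + (10/13)·8 = 116/13.
All of Player II's active replies (X, Y) yield 57/13, and no column does worse for Player I. The mix makes Player II indifferent and guarantees 57/13, so it is optimal.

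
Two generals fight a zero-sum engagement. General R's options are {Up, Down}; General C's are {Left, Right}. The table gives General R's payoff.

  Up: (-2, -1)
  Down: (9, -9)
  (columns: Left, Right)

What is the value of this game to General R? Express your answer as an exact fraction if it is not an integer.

Row minima: Up → -2, Down → -9; maximin = -2.
Column maxima: Left → 9, Right → -1; minimax = -1.
-2 ≠ -1, so there is no saddle point; optimal play is mixed.
Let General R play Up with probability p. Expected payoff against Left: (-2)p + 9(1−p) = −11p + 9; against Right: (-1)p + (-9)(1−p) = 8p − 9.
Setting these equal: −11p + 9 = 8p − 9 ⇒ −19p = -18 ⇒ p = 18/19, and the value is (-11)·(18/19) + 9 = -27/19.
For General C: with q = P(Left), equating Up's and Down's payoffs gives −q − 1 = 18q − 9 ⇒ q = 8/19.

-27/19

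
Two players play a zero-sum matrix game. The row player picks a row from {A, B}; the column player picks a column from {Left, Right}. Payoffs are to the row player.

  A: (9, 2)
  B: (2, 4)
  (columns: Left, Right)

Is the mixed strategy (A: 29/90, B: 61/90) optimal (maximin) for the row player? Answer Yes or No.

No

Against Left this mix gives (29/90)·9 + (61/90)·2 = 383/90.
Against Right this mix gives (29/90)·2 + (61/90)·4 = 151/45.
The column player will play Right, holding the row player to 151/45. Shifting weight toward the row that does better against Right would raise this floor (the equalizing mix achieves 32/9 against both Right and Left), so the proposed strategy is not optimal.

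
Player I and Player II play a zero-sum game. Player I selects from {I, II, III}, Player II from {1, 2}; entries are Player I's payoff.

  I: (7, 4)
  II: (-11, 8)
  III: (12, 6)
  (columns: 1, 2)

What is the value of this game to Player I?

162/25

Row minima: I → 4, II → -11, III → 6; maximin = 6.
Column maxima: 1 → 12, 2 → 8; minimax = 8.
6 ≠ 8, so there is no saddle point; optimal play is mixed.
I is strictly dominated by III, so Player I never plays it.
On the remaining 2×2 (II, III vs 1, 2):
Let Player I play II with probability p. Expected payoff against 1: (-11)p + 12(1−p) = −23p + 12; against 2: 8p + 6(1−p) = 2p + 6.
Setting these equal: −23p + 12 = 2p + 6 ⇒ −25p = -6 ⇒ p = 6/25, and the value is (-23)·(6/25) + 12 = 162/25.
For Player II: with q = P(1), equating II's and III's payoffs gives −19q + 8 = 6q + 6 ⇒ q = 2/25.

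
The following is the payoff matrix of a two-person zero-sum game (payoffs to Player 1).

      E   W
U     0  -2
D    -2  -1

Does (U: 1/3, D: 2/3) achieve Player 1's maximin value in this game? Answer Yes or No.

Yes

Against E this mix gives (1/3)·0 + (2/3)·(-2) = -4/3.
Against W this mix gives (1/3)·(-2) + (2/3)·(-1) = -4/3.
All of Player 2's active replies (E, W) yield -4/3, and no column does worse for Player 1. The mix makes Player 2 indifferent and guarantees -4/3, so it is optimal.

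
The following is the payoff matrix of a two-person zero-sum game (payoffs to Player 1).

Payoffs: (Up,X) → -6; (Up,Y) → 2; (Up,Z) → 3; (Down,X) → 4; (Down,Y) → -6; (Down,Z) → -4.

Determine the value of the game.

-14/9

Row minima: Up → -6, Down → -6; maximin = -6.
Column maxima: X → 4, Y → 2, Z → 3; minimax = 2.
-6 ≠ 2, so there is no saddle point; optimal play is mixed.
Z is strictly dominated by Y (it gives Player 1 strictly more in every row), so Player 2 never plays it.
On the remaining 2×2 (Up, Down vs X, Y):
Let Player 1 play Up with probability p. Expected payoff against X: (-6)p + 4(1−p) = −10p + 4; against Y: 2p + (-6)(1−p) = 8p − 6.
Setting these equal: −10p + 4 = 8p − 6 ⇒ −18p = -10 ⇒ p = 5/9, and the value is (-10)·(5/9) + 4 = -14/9.
For Player 2: with q = P(X), equating Up's and Down's payoffs gives −8q + 2 = 10q − 6 ⇒ q = 4/9.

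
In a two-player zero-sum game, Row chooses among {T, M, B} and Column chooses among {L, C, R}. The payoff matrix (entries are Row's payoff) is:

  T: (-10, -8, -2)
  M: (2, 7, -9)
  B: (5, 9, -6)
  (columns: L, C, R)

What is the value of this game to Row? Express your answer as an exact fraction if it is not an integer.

-70/19

Row minima: T → -10, M → -9, B → -6; maximin = -6.
Column maxima: L → 5, C → 9, R → -2; minimax = -2.
-6 ≠ -2, so there is no saddle point; optimal play is mixed.
M is strictly dominated by B, so Row never plays it.
C is strictly dominated by L (it gives Row strictly more in every row), so Column never plays it.
On the remaining 2×2 (T, B vs L, R):
Let Row play T with probability p. Expected payoff against L: (-10)p + 5(1−p) = −15p + 5; against R: (-2)p + (-6)(1−p) = 4p − 6.
Setting these equal: −15p + 5 = 4p − 6 ⇒ −19p = -11 ⇒ p = 11/19, and the value is (-15)·(11/19) + 5 = -70/19.
For Column: with q = P(L), equating T's and B's payoffs gives −8q − 2 = 11q − 6 ⇒ q = 4/19.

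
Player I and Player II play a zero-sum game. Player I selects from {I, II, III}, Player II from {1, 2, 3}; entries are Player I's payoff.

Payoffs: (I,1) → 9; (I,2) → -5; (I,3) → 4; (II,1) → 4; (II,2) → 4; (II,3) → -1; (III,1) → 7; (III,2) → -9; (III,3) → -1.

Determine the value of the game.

Row minima: I → -5, II → -1, III → -9; maximin = -1.
Column maxima: 1 → 9, 2 → 4, 3 → 4; minimax = 4.
-1 ≠ 4, so there is no saddle point; optimal play is mixed.
III is strictly dominated by I, so Player I never plays it.
1 is strictly dominated by 3 (it gives Player I strictly more in every row), so Player II never plays it.
On the remaining 2×2 (I, II vs 2, 3):
Let Player I play I with probability p. Expected payoff against 2: (-5)p + 4(1−p) = −9p + 4; against 3: 4p + (-1)(1−p) = 5p − 1.
Setting these equal: −9p + 4 = 5p − 1 ⇒ −14p = -5 ⇒ p = 5/14, and the value is (-9)·(5/14) + 4 = 11/14.
For Player II: with q = P(2), equating I's and II's payoffs gives −9q + 4 = 5q − 1 ⇒ q = 5/14.

11/14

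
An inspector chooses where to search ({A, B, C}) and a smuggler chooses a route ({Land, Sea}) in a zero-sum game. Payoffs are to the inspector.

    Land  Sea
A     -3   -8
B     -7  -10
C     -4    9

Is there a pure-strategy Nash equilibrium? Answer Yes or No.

No

Row minima: A → -8, B → -10, C → -4; maximin = -4.
Column maxima: Land → -3, Sea → 9; minimax = -3.
-4 ≠ -3, so no pure-strategy equilibrium exists.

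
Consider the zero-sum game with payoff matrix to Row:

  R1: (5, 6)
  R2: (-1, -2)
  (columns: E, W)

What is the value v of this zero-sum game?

5

Row minima: R1 → 5, R2 → -2; maximin = 5.
Column maxima: E → 5, W → 6; minimax = 5.
Since maximin = minimax = 5, there is a saddle point and the value is 5.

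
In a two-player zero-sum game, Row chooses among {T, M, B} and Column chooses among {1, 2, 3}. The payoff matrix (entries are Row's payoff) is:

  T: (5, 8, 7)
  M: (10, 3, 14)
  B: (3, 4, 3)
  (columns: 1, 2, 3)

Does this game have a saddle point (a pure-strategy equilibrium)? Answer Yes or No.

No

Row minima: T → 5, M → 3, B → 3; maximin = 5.
Column maxima: 1 → 10, 2 → 8, 3 → 14; minimax = 8.
5 ≠ 8, so no pure-strategy equilibrium exists.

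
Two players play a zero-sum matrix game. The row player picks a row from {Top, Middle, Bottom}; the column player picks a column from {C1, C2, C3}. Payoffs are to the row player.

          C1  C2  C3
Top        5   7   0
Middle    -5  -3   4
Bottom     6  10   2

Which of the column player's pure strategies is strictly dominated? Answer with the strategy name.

C1 holds the row player's payoff strictly below C2 in every row: 5 < 7, -5 < -3, 6 < 10.
So C2 is strictly dominated for the column player.

C2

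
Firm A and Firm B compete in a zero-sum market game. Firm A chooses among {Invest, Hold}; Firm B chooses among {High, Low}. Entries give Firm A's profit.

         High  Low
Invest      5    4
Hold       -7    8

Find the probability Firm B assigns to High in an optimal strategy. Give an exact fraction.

1/4

Row minima: Invest → 4, Hold → -7; maximin = 4.
Column maxima: High → 5, Low → 8; minimax = 5.
4 ≠ 5, so there is no saddle point; optimal play is mixed.
Let Firm A play Invest with probability p. Expected payoff against High: 5p + (-7)(1−p) = 12p − 7; against Low: 4p + 8(1−p) = −4p + 8.
Setting these equal: 12p − 7 = −4p + 8 ⇒ 16p = 15 ⇒ p = 15/16, and the value is (12)·(15/16) − 7 = 17/4.
For Firm B: with q = P(High), equating Invest's and Hold's payoffs gives q + 4 = −15q + 8 ⇒ q = 1/4.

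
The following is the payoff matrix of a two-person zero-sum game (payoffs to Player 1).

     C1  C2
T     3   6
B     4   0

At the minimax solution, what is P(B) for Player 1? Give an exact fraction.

Row minima: T → 3, B → 0; maximin = 3.
Column maxima: C1 → 4, C2 → 6; minimax = 4.
3 ≠ 4, so there is no saddle point; optimal play is mixed.
Let Player 1 play T with probability p. Expected payoff against C1: 3p + 4(1−p) = −p + 4; against C2: 6p + 0(1−p) = 6p.
Setting these equal: −p + 4 = 6p ⇒ −7p = -4 ⇒ p = 4/7, and the value is (-1)·(4/7) + 4 = 24/7.
For Player 2: with q = P(C1), equating T's and B's payoffs gives −3q + 6 = 4q ⇒ q = 6/7.

3/7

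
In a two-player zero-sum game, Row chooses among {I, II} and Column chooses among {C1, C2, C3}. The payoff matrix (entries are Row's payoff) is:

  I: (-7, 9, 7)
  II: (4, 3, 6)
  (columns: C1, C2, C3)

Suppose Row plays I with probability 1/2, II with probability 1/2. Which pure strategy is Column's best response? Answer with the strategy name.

If Column plays C1, Row's expected payoff is (1/2)·(-7) + (1/2)·4 = -3/2.
If Column plays C2, Row's expected payoff is (1/2)·9 + (1/2)·3 = 6.
If Column plays C3, Row's expected payoff is (1/2)·7 + (1/2)·6 = 13/2.
Column minimizes Row's payoff; the smallest is -3/2, so the best response is C1.

C1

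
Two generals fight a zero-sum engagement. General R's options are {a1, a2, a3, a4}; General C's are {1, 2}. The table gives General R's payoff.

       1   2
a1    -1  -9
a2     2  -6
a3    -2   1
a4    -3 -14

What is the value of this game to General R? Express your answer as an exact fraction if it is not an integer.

-10/11

Row minima: a1 → -9, a2 → -6, a3 → -2, a4 → -14; maximin = -2.
Column maxima: 1 → 2, 2 → 1; minimax = 1.
-2 ≠ 1, so there is no saddle point; optimal play is mixed.
a1 is strictly dominated by a2, so General R never plays it.
a4 is strictly dominated by a2, so General R never plays it.
On the remaining 2×2 (a2, a3 vs 1, 2):
Let General R play a2 with probability p. Expected payoff against 1: 2p + (-2)(1−p) = 4p − 2; against 2: (-6)p + 1(1−p) = −7p + 1.
Setting these equal: 4p − 2 = −7p + 1 ⇒ 11p = 3 ⇒ p = 3/11, and the value is (4)·(3/11) − 2 = -10/11.
For General C: with q = P(1), equating a2's and a3's payoffs gives 8q − 6 = −3q + 1 ⇒ q = 7/11.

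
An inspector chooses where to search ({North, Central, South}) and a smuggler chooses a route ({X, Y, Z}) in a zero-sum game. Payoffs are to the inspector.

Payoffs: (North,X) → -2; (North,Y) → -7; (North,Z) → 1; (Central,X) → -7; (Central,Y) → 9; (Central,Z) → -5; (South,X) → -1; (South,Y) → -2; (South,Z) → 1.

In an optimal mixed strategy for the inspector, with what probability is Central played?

Row minima: North → -7, Central → -7, South → -2; maximin = -2.
Column maxima: X → -1, Y → 9, Z → 1; minimax = -1.
-2 ≠ -1, so there is no saddle point; optimal play is mixed.
Z is strictly dominated by X (it gives the inspector strictly more in every row), so the smuggler never plays it.
With Z eliminated, North is strictly dominated by South (South gives the inspector strictly more in every remaining column), so the inspector never plays it.
On the remaining 2×2 (Central, South vs X, Y):
Let the inspector play Central with probability p. Expected payoff against X: (-7)p + (-1)(1−p) = −6p − 1; against Y: 9p + (-2)(1−p) = 11p − 2.
Setting these equal: −6p − 1 = 11p − 2 ⇒ −17p = -1 ⇒ p = 1/17, and the value is (-6)·(1/17) − 1 = -23/17.
For the smuggler: with q = P(X), equating Central's and South's payoffs gives −16q + 9 = q − 2 ⇒ q = 11/17.

1/17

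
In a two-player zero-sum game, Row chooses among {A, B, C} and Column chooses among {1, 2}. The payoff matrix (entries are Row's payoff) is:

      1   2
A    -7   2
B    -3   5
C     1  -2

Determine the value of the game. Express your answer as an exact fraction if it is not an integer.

Row minima: A → -7, B → -3, C → -2; maximin = -2.
Column maxima: 1 → 1, 2 → 5; minimax = 1.
-2 ≠ 1, so there is no saddle point; optimal play is mixed.
A is strictly dominated by B, so Row never plays it.
On the remaining 2×2 (B, C vs 1, 2):
Let Row play B with probability p. Expected payoff against 1: (-3)p + 1(1−p) = −4p + 1; against 2: 5p + (-2)(1−p) = 7p − 2.
Setting these equal: −4p + 1 = 7p − 2 ⇒ −11p = -3 ⇒ p = 3/11, and the value is (-4)·(3/11) + 1 = -1/11.
For Column: with q = P(1), equating B's and C's payoffs gives −8q + 5 = 3q − 2 ⇒ q = 7/11.

-1/11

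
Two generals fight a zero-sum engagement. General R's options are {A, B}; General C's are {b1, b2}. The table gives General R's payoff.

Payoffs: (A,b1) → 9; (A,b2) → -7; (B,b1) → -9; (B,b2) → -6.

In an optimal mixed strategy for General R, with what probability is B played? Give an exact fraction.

Row minima: A → -7, B → -9; maximin = -7.
Column maxima: b1 → 9, b2 → -6; minimax = -6.
-7 ≠ -6, so there is no saddle point; optimal play is mixed.
Let General R play A with probability p. Expected payoff against b1: 9p + (-9)(1−p) = 18p − 9; against b2: (-7)p + (-6)(1−p) = −p − 6.
Setting these equal: 18p − 9 = −p − 6 ⇒ 19p = 3 ⇒ p = 3/19, and the value is (18)·(3/19) − 9 = -117/19.
For General C: with q = P(b1), equating A's and B's payoffs gives 16q − 7 = −3q − 6 ⇒ q = 1/19.

16/19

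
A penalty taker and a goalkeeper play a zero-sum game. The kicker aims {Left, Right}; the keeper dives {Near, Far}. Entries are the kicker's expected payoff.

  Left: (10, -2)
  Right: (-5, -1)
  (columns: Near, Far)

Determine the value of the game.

-5/4

Row minima: Left → -2, Right → -5; maximin = -2.
Column maxima: Near → 10, Far → -1; minimax = -1.
-2 ≠ -1, so there is no saddle point; optimal play is mixed.
Let the kicker play Left with probability p. Expected payoff against Near: 10p + (-5)(1−p) = 15p − 5; against Far: (-2)p + (-1)(1−p) = −p − 1.
Setting these equal: 15p − 5 = −p − 1 ⇒ 16p = 4 ⇒ p = 1/4, and the value is (15)·(1/4) − 5 = -5/4.
For the keeper: with q = P(Near), equating Left's and Right's payoffs gives 12q − 2 = −4q − 1 ⇒ q = 1/16.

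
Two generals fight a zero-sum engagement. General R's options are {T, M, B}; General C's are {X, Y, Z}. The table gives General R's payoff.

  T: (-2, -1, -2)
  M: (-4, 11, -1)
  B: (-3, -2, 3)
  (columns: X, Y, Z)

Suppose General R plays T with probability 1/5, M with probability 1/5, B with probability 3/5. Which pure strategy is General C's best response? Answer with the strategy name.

X

If General C plays X, General R's expected payoff is (1/5)·(-2) + (1/5)·(-4) + (3/5)·(-3) = -3.
If General C plays Y, General R's expected payoff is (1/5)·(-1) + (1/5)·11 + (3/5)·(-2) = 4/5.
If General C plays Z, General R's expected payoff is (1/5)·(-2) + (1/5)·(-1) + (3/5)·3 = 6/5.
General C minimizes General R's payoff; the smallest is -3, so the best response is X.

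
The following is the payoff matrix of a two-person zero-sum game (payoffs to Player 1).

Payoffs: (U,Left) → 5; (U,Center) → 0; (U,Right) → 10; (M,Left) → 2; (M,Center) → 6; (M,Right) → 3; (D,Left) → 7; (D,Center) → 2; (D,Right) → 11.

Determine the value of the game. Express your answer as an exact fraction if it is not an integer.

38/9

Row minima: U → 0, M → 2, D → 2; maximin = 2.
Column maxima: Left → 7, Center → 6, Right → 11; minimax = 6.
2 ≠ 6, so there is no saddle point; optimal play is mixed.
U is strictly dominated by D, so Player 1 never plays it.
Right is strictly dominated by Left (it gives Player 1 strictly more in every row), so Player 2 never plays it.
On the remaining 2×2 (M, D vs Left, Center):
Let Player 1 play M with probability p. Expected payoff against Left: 2p + 7(1−p) = −5p + 7; against Center: 6p + 2(1−p) = 4p + 2.
Setting these equal: −5p + 7 = 4p + 2 ⇒ −9p = -5 ⇒ p = 5/9, and the value is (-5)·(5/9) + 7 = 38/9.
For Player 2: with q = P(Left), equating M's and D's payoffs gives −4q + 6 = 5q + 2 ⇒ q = 4/9.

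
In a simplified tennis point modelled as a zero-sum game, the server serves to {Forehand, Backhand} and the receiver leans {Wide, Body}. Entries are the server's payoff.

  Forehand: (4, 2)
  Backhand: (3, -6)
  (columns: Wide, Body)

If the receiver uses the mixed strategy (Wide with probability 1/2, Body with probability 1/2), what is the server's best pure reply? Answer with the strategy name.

Forehand

Expected payoff of Forehand: (1/2)·4 + (1/2)·2 = 3.
Expected payoff of Backhand: (1/2)·3 + (1/2)·(-6) = -3/2.
The largest is 3, so the server's best response is Forehand.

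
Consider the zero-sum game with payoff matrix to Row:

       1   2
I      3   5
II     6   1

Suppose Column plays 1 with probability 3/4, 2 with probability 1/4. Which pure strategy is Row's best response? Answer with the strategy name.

II

Expected payoff of I: (3/4)·3 + (1/4)·5 = 7/2.
Expected payoff of II: (3/4)·6 + (1/4)·1 = 19/4.
The largest is 19/4, so Row's best response is II.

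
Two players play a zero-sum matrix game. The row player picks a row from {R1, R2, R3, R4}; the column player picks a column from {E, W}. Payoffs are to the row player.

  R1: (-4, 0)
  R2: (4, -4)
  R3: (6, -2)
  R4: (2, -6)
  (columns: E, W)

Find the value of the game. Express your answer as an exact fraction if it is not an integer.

Row minima: R1 → -4, R2 → -4, R3 → -2, R4 → -6; maximin = -2.
Column maxima: E → 6, W → 0; minimax = 0.
-2 ≠ 0, so there is no saddle point; optimal play is mixed.
R2 is strictly dominated by R3, so the row player never plays it.
R4 is strictly dominated by R3, so the row player never plays it.
On the remaining 2×2 (R1, R3 vs E, W):
Let the row player play R1 with probability p. Expected payoff against E: (-4)p + 6(1−p) = −10p + 6; against W: 0p + (-2)(1−p) = 2p − 2.
Setting these equal: −10p + 6 = 2p − 2 ⇒ −12p = -8 ⇒ p = 2/3, and the value is (-10)·(2/3) + 6 = -2/3.
For the column player: with q = P(E), equating R1's and R3's payoffs gives −4q = 8q − 2 ⇒ q = 1/6.

-2/3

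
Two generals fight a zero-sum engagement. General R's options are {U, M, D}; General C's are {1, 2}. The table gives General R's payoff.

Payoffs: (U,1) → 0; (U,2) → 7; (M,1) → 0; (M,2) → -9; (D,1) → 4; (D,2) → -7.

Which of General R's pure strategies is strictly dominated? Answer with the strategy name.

D gives a strictly higher payoff than M against every column: 4 > 0, -7 > -9.
So M is strictly dominated and General R never plays it.

M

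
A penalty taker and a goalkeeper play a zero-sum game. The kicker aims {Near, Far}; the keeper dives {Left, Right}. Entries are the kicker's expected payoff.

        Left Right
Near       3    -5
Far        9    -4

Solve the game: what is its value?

-4

Row minima: Near → -5, Far → -4; maximin = -4.
Column maxima: Left → 9, Right → -4; minimax = -4.
Since maximin = minimax = -4, there is a saddle point and the value is -4.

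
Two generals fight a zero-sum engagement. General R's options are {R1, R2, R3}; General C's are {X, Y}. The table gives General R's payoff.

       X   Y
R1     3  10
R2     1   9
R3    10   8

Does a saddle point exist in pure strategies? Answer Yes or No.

No

Row minima: R1 → 3, R2 → 1, R3 → 8; maximin = 8.
Column maxima: X → 10, Y → 10; minimax = 10.
8 ≠ 10, so no pure-strategy equilibrium exists.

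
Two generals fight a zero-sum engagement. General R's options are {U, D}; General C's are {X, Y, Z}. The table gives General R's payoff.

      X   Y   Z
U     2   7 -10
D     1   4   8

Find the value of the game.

26/19

Row minima: U → -10, D → 1; maximin = 1.
Column maxima: X → 2, Y → 7, Z → 8; minimax = 2.
1 ≠ 2, so there is no saddle point; optimal play is mixed.
Y is strictly dominated by X (it gives General R strictly more in every row), so General C never plays it.
On the remaining 2×2 (U, D vs X, Z):
Let General R play U with probability p. Expected payoff against X: 2p + 1(1−p) = p + 1; against Z: (-10)p + 8(1−p) = −18p + 8.
Setting these equal: p + 1 = −18p + 8 ⇒ 19p = 7 ⇒ p = 7/19, and the value is (1)·(7/19) + 1 = 26/19.
For General C: with q = P(X), equating U's and D's payoffs gives 12q − 10 = −7q + 8 ⇒ q = 18/19.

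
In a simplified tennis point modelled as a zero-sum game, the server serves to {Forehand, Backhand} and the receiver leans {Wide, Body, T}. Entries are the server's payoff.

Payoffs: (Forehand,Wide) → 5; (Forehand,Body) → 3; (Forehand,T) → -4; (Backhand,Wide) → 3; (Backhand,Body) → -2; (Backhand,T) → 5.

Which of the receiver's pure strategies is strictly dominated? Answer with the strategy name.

Body holds the server's payoff strictly below Wide in every row: 3 < 5, -2 < 3.
So Wide is strictly dominated for the receiver.

Wide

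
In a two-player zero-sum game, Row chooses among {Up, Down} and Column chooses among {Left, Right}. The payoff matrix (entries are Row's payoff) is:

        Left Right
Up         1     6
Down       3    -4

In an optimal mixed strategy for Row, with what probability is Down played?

5/12

Row minima: Up → 1, Down → -4; maximin = 1.
Column maxima: Left → 3, Right → 6; minimax = 3.
1 ≠ 3, so there is no saddle point; optimal play is mixed.
Let Row play Up with probability p. Expected payoff against Left: 1p + 3(1−p) = −2p + 3; against Right: 6p + (-4)(1−p) = 10p − 4.
Setting these equal: −2p + 3 = 10p − 4 ⇒ −12p = -7 ⇒ p = 7/12, and the value is (-2)·(7/12) + 3 = 11/6.
For Column: with q = P(Left), equating Up's and Down's payoffs gives −5q + 6 = 7q − 4 ⇒ q = 5/6.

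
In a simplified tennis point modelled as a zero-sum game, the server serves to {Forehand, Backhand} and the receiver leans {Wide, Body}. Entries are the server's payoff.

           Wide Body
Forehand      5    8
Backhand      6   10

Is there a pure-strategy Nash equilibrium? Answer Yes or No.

Row minima: Forehand → 5, Backhand → 6; maximin = 6.
Column maxima: Wide → 6, Body → 10; minimax = 6.
maximin = minimax = 6, so a saddle point exists.

Yes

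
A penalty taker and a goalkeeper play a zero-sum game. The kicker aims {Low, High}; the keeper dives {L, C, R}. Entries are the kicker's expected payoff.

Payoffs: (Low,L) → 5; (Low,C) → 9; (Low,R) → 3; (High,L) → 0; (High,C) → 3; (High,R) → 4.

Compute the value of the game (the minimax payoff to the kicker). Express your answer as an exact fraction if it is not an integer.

10/3

Row minima: Low → 3, High → 0; maximin = 3.
Column maxima: L → 5, C → 9, R → 4; minimax = 4.
3 ≠ 4, so there is no saddle point; optimal play is mixed.
C is strictly dominated by L (it gives the kicker strictly more in every row), so the keeper never plays it.
On the remaining 2×2 (Low, High vs L, R):
Let the kicker play Low with probability p. Expected payoff against L: 5p + 0(1−p) = 5p; against R: 3p + 4(1−p) = −p + 4.
Setting these equal: 5p = −p + 4 ⇒ 6p = 4 ⇒ p = 2/3, and the value is (5)·(2/3) = 10/3.
For the keeper: with q = P(L), equating Low's and High's payoffs gives 2q + 3 = −4q + 4 ⇒ q = 1/6.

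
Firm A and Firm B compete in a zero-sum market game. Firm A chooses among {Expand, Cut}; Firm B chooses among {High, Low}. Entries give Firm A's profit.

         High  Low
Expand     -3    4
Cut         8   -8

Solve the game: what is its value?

Row minima: Expand → -3, Cut → -8; maximin = -3.
Column maxima: High → 8, Low → 4; minimax = 4.
-3 ≠ 4, so there is no saddle point; optimal play is mixed.
Let Firm A play Expand with probability p. Expected payoff against High: (-3)p + 8(1−p) = −11p + 8; against Low: 4p + (-8)(1−p) = 12p − 8.
Setting these equal: −11p + 8 = 12p − 8 ⇒ −23p = -16 ⇒ p = 16/23, and the value is (-11)·(16/23) + 8 = 8/23.
For Firm B: with q = P(High), equating Expand's and Cut's payoffs gives −7q + 4 = 16q − 8 ⇒ q = 12/23.

8/23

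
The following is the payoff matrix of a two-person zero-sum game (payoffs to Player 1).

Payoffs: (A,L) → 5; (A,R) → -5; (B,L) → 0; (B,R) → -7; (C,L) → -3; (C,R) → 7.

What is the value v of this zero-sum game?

1

Row minima: A → -5, B → -7, C → -3; maximin = -3.
Column maxima: L → 5, R → 7; minimax = 5.
-3 ≠ 5, so there is no saddle point; optimal play is mixed.
B is strictly dominated by A, so Player 1 never plays it.
On the remaining 2×2 (A, C vs L, R):
Let Player 1 play A with probability p. Expected payoff against L: 5p + (-3)(1−p) = 8p − 3; against R: (-5)p + 7(1−p) = −12p + 7.
Setting these equal: 8p − 3 = −12p + 7 ⇒ 20p = 10 ⇒ p = 1/2, and the value is (8)·(1/2) − 3 = 1.
For Player 2: with q = P(L), equating A's and C's payoffs gives 10q − 5 = −10q + 7 ⇒ q = 3/5.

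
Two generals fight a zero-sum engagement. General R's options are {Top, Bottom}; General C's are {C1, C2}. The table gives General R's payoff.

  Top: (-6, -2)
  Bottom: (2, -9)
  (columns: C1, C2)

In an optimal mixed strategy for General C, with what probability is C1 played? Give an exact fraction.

7/15

Row minima: Top → -6, Bottom → -9; maximin = -6.
Column maxima: C1 → 2, C2 → -2; minimax = -2.
-6 ≠ -2, so there is no saddle point; optimal play is mixed.
Let General R play Top with probability p. Expected payoff against C1: (-6)p + 2(1−p) = −8p + 2; against C2: (-2)p + (-9)(1−p) = 7p − 9.
Setting these equal: −8p + 2 = 7p − 9 ⇒ −15p = -11 ⇒ p = 11/15, and the value is (-8)·(11/15) + 2 = -58/15.
For General C: with q = P(C1), equating Top's and Bottom's payoffs gives −4q − 2 = 11q − 9 ⇒ q = 7/15.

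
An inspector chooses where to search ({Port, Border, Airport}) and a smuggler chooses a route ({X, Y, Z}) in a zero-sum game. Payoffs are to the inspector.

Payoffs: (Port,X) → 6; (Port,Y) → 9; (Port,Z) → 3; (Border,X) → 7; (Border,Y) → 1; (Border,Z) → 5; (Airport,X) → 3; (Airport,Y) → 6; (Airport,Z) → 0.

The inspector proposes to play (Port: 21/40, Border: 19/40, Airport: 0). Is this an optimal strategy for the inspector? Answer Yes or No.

Against X this mix gives (21/40)·6 + (19/40)·7 = 259/40.
Against Y this mix gives (21/40)·9 + (19/40)·1 = 26/5.
Against Z this mix gives (21/40)·3 + (19/40)·5 = 79/20.
The smuggler will play Z, holding the inspector to 79/20. Shifting weight toward the row that does better against Z would raise this floor (the equalizing mix achieves 21/5 against both Z and Y), so the proposed strategy is not optimal.

No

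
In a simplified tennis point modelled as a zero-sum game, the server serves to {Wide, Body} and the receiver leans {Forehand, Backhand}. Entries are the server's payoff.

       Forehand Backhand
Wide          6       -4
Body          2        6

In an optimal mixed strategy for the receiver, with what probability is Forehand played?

Row minima: Wide → -4, Body → 2; maximin = 2.
Column maxima: Forehand → 6, Backhand → 6; minimax = 6.
2 ≠ 6, so there is no saddle point; optimal play is mixed.
Let the server play Wide with probability p. Expected payoff against Forehand: 6p + 2(1−p) = 4p + 2; against Backhand: (-4)p + 6(1−p) = −10p + 6.
Setting these equal: 4p + 2 = −10p + 6 ⇒ 14p = 4 ⇒ p = 2/7, and the value is (4)·(2/7) + 2 = 22/7.
For the receiver: with q = P(Forehand), equating Wide's and Body's payoffs gives 10q − 4 = −4q + 6 ⇒ q = 5/7.

5/7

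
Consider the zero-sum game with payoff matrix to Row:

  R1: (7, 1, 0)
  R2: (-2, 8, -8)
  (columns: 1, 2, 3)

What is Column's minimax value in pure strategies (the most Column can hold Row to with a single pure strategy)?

0

Column maxima: 1 → 7, 2 → 8, 3 → 0.
The smallest of these is 0.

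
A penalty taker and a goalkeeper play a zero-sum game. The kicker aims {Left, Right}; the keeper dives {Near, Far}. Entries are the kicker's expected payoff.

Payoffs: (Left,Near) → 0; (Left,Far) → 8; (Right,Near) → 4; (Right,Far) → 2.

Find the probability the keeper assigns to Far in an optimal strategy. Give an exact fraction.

2/5

Row minima: Left → 0, Right → 2; maximin = 2.
Column maxima: Near → 4, Far → 8; minimax = 4.
2 ≠ 4, so there is no saddle point; optimal play is mixed.
Let the kicker play Left with probability p. Expected payoff against Near: 0p + 4(1−p) = −4p + 4; against Far: 8p + 2(1−p) = 6p + 2.
Setting these equal: −4p + 4 = 6p + 2 ⇒ −10p = -2 ⇒ p = 1/5, and the value is (-4)·(1/5) + 4 = 16/5.
For the keeper: with q = P(Near), equating Left's and Right's payoffs gives −8q + 8 = 2q + 2 ⇒ q = 3/5.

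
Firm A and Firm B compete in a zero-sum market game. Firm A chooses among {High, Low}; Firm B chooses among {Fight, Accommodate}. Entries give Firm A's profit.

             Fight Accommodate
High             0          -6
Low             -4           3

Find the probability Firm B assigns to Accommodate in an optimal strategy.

Row minima: High → -6, Low → -4; maximin = -4.
Column maxima: Fight → 0, Accommodate → 3; minimax = 0.
-4 ≠ 0, so there is no saddle point; optimal play is mixed.
Let Firm A play High with probability p. Expected payoff against Fight: 0p + (-4)(1−p) = 4p − 4; against Accommodate: (-6)p + 3(1−p) = −9p + 3.
Setting these equal: 4p − 4 = −9p + 3 ⇒ 13p = 7 ⇒ p = 7/13, and the value is (4)·(7/13) − 4 = -24/13.
For Firm B: with q = P(Fight), equating High's and Low's payoffs gives 6q − 6 = −7q + 3 ⇒ q = 9/13.

4/13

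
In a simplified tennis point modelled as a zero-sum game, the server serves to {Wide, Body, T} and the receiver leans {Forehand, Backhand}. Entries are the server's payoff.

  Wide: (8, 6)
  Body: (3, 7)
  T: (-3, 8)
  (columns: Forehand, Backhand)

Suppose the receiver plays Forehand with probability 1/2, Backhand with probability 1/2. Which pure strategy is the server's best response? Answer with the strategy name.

Expected payoff of Wide: (1/2)·8 + (1/2)·6 = 7.
Expected payoff of Body: (1/2)·3 + (1/2)·7 = 5.
Expected payoff of T: (1/2)·(-3) + (1/2)·8 = 5/2.
The largest is 7, so the server's best response is Wide.

Wide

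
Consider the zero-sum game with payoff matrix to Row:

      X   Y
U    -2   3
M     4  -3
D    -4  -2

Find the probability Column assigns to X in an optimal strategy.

1/2

Row minima: U → -2, M → -3, D → -4; maximin = -2.
Column maxima: X → 4, Y → 3; minimax = 3.
-2 ≠ 3, so there is no saddle point; optimal play is mixed.
D is strictly dominated by U, so Row never plays it.
On the remaining 2×2 (U, M vs X, Y):
Let Row play U with probability p. Expected payoff against X: (-2)p + 4(1−p) = −6p + 4; against Y: 3p + (-3)(1−p) = 6p − 3.
Setting these equal: −6p + 4 = 6p − 3 ⇒ −12p = -7 ⇒ p = 7/12, and the value is (-6)·(7/12) + 4 = 1/2.
For Column: with q = P(X), equating U's and M's payoffs gives −5q + 3 = 7q − 3 ⇒ q = 1/2.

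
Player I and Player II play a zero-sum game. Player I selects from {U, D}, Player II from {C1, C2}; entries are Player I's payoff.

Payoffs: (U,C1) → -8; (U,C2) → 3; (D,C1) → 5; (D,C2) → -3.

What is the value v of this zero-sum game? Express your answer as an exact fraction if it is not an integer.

Row minima: U → -8, D → -3; maximin = -3.
Column maxima: C1 → 5, C2 → 3; minimax = 3.
-3 ≠ 3, so there is no saddle point; optimal play is mixed.
Let Player I play U with probability p. Expected payoff against C1: (-8)p + 5(1−p) = −13p + 5; against C2: 3p + (-3)(1−p) = 6p − 3.
Setting these equal: −13p + 5 = 6p − 3 ⇒ −19p = -8 ⇒ p = 8/19, and the value is (-13)·(8/19) + 5 = -9/19.
For Player II: with q = P(C1), equating U's and D's payoffs gives −11q + 3 = 8q − 3 ⇒ q = 6/19.

-9/19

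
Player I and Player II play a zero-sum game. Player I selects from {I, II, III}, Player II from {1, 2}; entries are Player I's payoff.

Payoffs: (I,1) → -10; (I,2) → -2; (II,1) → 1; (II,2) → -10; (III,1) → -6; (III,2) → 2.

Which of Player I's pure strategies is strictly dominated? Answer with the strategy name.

I

III gives a strictly higher payoff than I against every column: -6 > -10, 2 > -2.
So I is strictly dominated and Player I never plays it.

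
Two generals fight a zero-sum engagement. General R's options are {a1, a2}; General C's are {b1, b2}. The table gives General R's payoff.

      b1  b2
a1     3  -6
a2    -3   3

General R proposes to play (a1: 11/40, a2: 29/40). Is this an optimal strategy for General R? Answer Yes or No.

No

Against b1 this mix gives (11/40)·3 + (29/40)·(-3) = -27/20.
Against b2 this mix gives (11/40)·(-6) + (29/40)·3 = 21/40.
General C will play b1, holding General R to -27/20. Shifting weight toward the row that does better against b1 would raise this floor (the equalizing mix achieves -3/5 against both b1 and b2), so the proposed strategy is not optimal.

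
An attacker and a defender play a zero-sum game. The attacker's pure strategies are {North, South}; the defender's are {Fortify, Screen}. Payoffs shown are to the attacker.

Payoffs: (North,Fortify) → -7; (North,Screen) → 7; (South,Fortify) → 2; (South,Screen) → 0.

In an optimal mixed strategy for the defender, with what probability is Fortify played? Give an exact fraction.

7/16

Row minima: North → -7, South → 0; maximin = 0.
Column maxima: Fortify → 2, Screen → 7; minimax = 2.
0 ≠ 2, so there is no saddle point; optimal play is mixed.
Let the attacker play North with probability p. Expected payoff against Fortify: (-7)p + 2(1−p) = −9p + 2; against Screen: 7p + 0(1−p) = 7p.
Setting these equal: −9p + 2 = 7p ⇒ −16p = -2 ⇒ p = 1/8, and the value is (-9)·(1/8) + 2 = 7/8.
For the defender: with q = P(Fortify), equating North's and South's payoffs gives −14q + 7 = 2q ⇒ q = 7/16.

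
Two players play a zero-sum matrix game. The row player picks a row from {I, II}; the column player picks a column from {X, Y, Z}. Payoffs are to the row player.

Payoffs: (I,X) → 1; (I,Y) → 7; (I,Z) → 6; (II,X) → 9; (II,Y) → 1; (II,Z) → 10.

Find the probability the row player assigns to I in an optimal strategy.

Row minima: I → 1, II → 1; maximin = 1.
Column maxima: X → 9, Y → 7, Z → 10; minimax = 7.
1 ≠ 7, so there is no saddle point; optimal play is mixed.
Z is strictly dominated by X (it gives the row player strictly more in every row), so the column player never plays it.
On the remaining 2×2 (I, II vs X, Y):
Let the row player play I with probability p. Expected payoff against X: 1p + 9(1−p) = −8p + 9; against Y: 7p + 1(1−p) = 6p + 1.
Setting these equal: −8p + 9 = 6p + 1 ⇒ −14p = -8 ⇒ p = 4/7, and the value is (-8)·(4/7) + 9 = 31/7.
For the column player: with q = P(X), equating I's and II's payoffs gives −6q + 7 = 8q + 1 ⇒ q = 3/7.

4/7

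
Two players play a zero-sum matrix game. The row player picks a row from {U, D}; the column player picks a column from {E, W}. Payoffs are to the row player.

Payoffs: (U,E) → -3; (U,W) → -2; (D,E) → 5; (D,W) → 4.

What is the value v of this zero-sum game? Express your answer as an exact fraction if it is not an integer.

Row minima: U → -3, D → 4; maximin = 4.
Column maxima: E → 5, W → 4; minimax = 4.
Since maximin = minimax = 4, there is a saddle point and the value is 4.

4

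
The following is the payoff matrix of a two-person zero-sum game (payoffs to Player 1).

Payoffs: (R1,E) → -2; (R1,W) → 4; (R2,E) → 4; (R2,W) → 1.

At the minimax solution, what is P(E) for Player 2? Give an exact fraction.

Row minima: R1 → -2, R2 → 1; maximin = 1.
Column maxima: E → 4, W → 4; minimax = 4.
1 ≠ 4, so there is no saddle point; optimal play is mixed.
Let Player 1 play R1 with probability p. Expected payoff against E: (-2)p + 4(1−p) = −6p + 4; against W: 4p + 1(1−p) = 3p + 1.
Setting these equal: −6p + 4 = 3p + 1 ⇒ −9p = -3 ⇒ p = 1/3, and the value is (-6)·(1/3) + 4 = 2.
For Player 2: with q = P(E), equating R1's and R2's payoffs gives −6q + 4 = 3q + 1 ⇒ q = 1/3.

1/3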